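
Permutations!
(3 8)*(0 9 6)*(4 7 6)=(0 9 4 7 6)(3 8)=[9, 1, 2, 8, 7, 5, 0, 6, 3, 4]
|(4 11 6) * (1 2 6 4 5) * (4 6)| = |(1 2 4 11 6 5)| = 6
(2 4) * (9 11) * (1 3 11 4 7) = (1 3 11 9 4 2 7) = [0, 3, 7, 11, 2, 5, 6, 1, 8, 4, 10, 9]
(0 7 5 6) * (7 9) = (0 9 7 5 6) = [9, 1, 2, 3, 4, 6, 0, 5, 8, 7]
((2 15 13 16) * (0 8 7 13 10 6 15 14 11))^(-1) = (0 11 14 2 16 13 7 8)(6 10 15)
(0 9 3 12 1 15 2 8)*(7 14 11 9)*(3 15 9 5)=(0 7 14 11 5 3 12 1 9 15 2 8)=[7, 9, 8, 12, 4, 3, 6, 14, 0, 15, 10, 5, 1, 13, 11, 2]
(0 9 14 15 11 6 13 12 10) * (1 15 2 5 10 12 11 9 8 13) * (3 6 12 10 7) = (0 8 13 11 12 10)(1 15 9 14 2 5 7 3 6) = [8, 15, 5, 6, 4, 7, 1, 3, 13, 14, 0, 12, 10, 11, 2, 9]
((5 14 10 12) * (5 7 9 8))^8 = ((5 14 10 12 7 9 8))^8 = (5 14 10 12 7 9 8)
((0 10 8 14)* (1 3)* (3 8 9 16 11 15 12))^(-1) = (0 14 8 1 3 12 15 11 16 9 10)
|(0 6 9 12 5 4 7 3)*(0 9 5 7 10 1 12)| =10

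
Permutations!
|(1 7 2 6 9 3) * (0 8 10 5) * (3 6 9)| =|(0 8 10 5)(1 7 2 9 6 3)| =12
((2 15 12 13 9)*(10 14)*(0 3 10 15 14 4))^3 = ((0 3 10 4)(2 14 15 12 13 9))^3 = (0 4 10 3)(2 12)(9 15)(13 14)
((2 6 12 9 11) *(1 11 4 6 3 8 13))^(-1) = ((1 11 2 3 8 13)(4 6 12 9))^(-1) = (1 13 8 3 2 11)(4 9 12 6)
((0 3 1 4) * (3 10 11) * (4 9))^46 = (0 1 10 9 11 4 3)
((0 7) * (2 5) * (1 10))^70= ((0 7)(1 10)(2 5))^70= (10)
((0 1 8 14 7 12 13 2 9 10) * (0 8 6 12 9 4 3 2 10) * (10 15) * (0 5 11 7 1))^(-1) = (1 14 8 10 15 13 12 6)(2 3 4)(5 9 7 11)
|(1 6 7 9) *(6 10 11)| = 6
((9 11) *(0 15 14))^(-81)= (15)(9 11)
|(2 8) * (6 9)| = 2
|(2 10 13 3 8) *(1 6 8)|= 7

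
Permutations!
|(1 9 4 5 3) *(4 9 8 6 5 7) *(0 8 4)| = 8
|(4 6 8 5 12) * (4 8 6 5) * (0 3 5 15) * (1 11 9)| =|(0 3 5 12 8 4 15)(1 11 9)| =21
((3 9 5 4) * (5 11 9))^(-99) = ((3 5 4)(9 11))^(-99) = (9 11)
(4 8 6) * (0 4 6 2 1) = (0 4 8 2 1) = [4, 0, 1, 3, 8, 5, 6, 7, 2]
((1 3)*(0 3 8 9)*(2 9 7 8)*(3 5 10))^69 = ((0 5 10 3 1 2 9)(7 8))^69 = (0 9 2 1 3 10 5)(7 8)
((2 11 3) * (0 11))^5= (0 11 3 2)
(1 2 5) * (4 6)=(1 2 5)(4 6)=[0, 2, 5, 3, 6, 1, 4]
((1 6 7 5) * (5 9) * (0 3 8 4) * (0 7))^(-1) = ((0 3 8 4 7 9 5 1 6))^(-1) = (0 6 1 5 9 7 4 8 3)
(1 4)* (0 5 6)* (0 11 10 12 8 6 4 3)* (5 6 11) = (0 6 5 4 1 3)(8 11 10 12) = [6, 3, 2, 0, 1, 4, 5, 7, 11, 9, 12, 10, 8]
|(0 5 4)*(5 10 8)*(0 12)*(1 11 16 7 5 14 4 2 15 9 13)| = 18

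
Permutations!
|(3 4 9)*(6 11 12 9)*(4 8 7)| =8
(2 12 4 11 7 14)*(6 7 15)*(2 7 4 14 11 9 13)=(2 12 14 7 11 15 6 4 9 13)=[0, 1, 12, 3, 9, 5, 4, 11, 8, 13, 10, 15, 14, 2, 7, 6]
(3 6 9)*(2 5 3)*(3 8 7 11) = (2 5 8 7 11 3 6 9) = [0, 1, 5, 6, 4, 8, 9, 11, 7, 2, 10, 3]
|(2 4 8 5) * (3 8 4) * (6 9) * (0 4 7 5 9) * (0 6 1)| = |(0 4 7 5 2 3 8 9 1)| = 9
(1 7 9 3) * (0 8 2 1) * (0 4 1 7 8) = (1 8 2 7 9 3 4) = [0, 8, 7, 4, 1, 5, 6, 9, 2, 3]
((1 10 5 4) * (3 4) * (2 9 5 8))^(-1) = ((1 10 8 2 9 5 3 4))^(-1) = (1 4 3 5 9 2 8 10)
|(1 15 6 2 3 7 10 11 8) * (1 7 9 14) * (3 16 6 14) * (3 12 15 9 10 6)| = |(1 9 12 15 14)(2 16 3 10 11 8 7 6)| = 40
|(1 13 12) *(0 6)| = |(0 6)(1 13 12)| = 6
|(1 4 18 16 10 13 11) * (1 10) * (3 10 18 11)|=15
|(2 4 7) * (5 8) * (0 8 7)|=6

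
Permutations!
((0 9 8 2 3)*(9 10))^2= ((0 10 9 8 2 3))^2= (0 9 2)(3 10 8)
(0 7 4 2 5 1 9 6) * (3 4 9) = (0 7 9 6)(1 3 4 2 5) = [7, 3, 5, 4, 2, 1, 0, 9, 8, 6]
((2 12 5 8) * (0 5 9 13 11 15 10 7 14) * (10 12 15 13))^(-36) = (0 15 7 8 9)(2 10 5 12 14)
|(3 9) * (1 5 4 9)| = |(1 5 4 9 3)| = 5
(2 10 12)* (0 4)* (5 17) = (0 4)(2 10 12)(5 17) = [4, 1, 10, 3, 0, 17, 6, 7, 8, 9, 12, 11, 2, 13, 14, 15, 16, 5]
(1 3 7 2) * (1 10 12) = (1 3 7 2 10 12) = [0, 3, 10, 7, 4, 5, 6, 2, 8, 9, 12, 11, 1]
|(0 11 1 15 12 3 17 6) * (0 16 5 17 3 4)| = 12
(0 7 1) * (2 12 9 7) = [2, 0, 12, 3, 4, 5, 6, 1, 8, 7, 10, 11, 9] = (0 2 12 9 7 1)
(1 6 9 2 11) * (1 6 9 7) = (1 9 2 11 6 7) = [0, 9, 11, 3, 4, 5, 7, 1, 8, 2, 10, 6]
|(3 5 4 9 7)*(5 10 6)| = 7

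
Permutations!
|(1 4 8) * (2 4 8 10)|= 6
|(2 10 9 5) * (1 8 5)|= |(1 8 5 2 10 9)|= 6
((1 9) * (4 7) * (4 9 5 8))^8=(1 8 7)(4 9 5)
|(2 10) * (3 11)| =|(2 10)(3 11)| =2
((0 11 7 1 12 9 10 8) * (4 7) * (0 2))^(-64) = ((0 11 4 7 1 12 9 10 8 2))^(-64) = (0 9 4 8 1)(2 12 11 10 7)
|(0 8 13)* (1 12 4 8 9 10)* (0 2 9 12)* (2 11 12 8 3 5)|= |(0 8 13 11 12 4 3 5 2 9 10 1)|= 12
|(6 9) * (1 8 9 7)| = |(1 8 9 6 7)| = 5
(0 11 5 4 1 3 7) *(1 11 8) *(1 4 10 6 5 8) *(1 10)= [10, 3, 2, 7, 11, 1, 5, 0, 4, 9, 6, 8]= (0 10 6 5 1 3 7)(4 11 8)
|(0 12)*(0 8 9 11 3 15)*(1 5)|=14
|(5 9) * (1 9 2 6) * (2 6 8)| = 4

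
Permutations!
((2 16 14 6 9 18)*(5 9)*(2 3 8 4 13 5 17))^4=((2 16 14 6 17)(3 8 4 13 5 9 18))^4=(2 17 6 14 16)(3 5 8 9 4 18 13)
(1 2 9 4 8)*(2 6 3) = [0, 6, 9, 2, 8, 5, 3, 7, 1, 4] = (1 6 3 2 9 4 8)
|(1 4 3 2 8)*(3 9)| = |(1 4 9 3 2 8)| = 6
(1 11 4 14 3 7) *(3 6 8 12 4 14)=[0, 11, 2, 7, 3, 5, 8, 1, 12, 9, 10, 14, 4, 13, 6]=(1 11 14 6 8 12 4 3 7)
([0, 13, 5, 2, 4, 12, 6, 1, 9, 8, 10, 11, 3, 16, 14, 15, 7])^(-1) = [0, 7, 3, 12, 4, 2, 6, 16, 9, 8, 10, 11, 5, 1, 14, 15, 13]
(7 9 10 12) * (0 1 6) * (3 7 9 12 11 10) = [1, 6, 2, 7, 4, 5, 0, 12, 8, 3, 11, 10, 9] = (0 1 6)(3 7 12 9)(10 11)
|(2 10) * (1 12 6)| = 6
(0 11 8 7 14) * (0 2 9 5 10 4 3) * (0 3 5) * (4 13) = [11, 1, 9, 3, 5, 10, 6, 14, 7, 0, 13, 8, 12, 4, 2] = (0 11 8 7 14 2 9)(4 5 10 13)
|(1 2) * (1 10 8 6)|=5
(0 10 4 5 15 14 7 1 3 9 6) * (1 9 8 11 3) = (0 10 4 5 15 14 7 9 6)(3 8 11) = [10, 1, 2, 8, 5, 15, 0, 9, 11, 6, 4, 3, 12, 13, 7, 14]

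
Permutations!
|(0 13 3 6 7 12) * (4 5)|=6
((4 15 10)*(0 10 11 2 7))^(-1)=((0 10 4 15 11 2 7))^(-1)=(0 7 2 11 15 4 10)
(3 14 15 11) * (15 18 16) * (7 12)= [0, 1, 2, 14, 4, 5, 6, 12, 8, 9, 10, 3, 7, 13, 18, 11, 15, 17, 16]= (3 14 18 16 15 11)(7 12)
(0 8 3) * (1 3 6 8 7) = (0 7 1 3)(6 8) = [7, 3, 2, 0, 4, 5, 8, 1, 6]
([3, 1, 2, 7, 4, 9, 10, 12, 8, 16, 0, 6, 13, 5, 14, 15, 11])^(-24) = [6, 1, 2, 10, 4, 12, 16, 0, 8, 13, 11, 9, 3, 7, 14, 15, 5]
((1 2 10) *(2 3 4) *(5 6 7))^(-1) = ((1 3 4 2 10)(5 6 7))^(-1) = (1 10 2 4 3)(5 7 6)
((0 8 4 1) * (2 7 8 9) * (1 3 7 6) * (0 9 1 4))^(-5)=((0 1 9 2 6 4 3 7 8))^(-5)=(0 6 8 2 7 9 3 1 4)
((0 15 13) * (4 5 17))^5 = (0 13 15)(4 17 5)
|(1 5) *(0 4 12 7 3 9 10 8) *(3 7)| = 14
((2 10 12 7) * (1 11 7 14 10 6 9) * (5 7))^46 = ((1 11 5 7 2 6 9)(10 12 14))^46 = (1 2 11 6 5 9 7)(10 12 14)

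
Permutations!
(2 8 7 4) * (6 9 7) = (2 8 6 9 7 4) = [0, 1, 8, 3, 2, 5, 9, 4, 6, 7]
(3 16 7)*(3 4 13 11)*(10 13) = [0, 1, 2, 16, 10, 5, 6, 4, 8, 9, 13, 3, 12, 11, 14, 15, 7] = (3 16 7 4 10 13 11)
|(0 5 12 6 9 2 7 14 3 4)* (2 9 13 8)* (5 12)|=10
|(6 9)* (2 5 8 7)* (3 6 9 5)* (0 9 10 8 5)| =|(0 9 10 8 7 2 3 6)| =8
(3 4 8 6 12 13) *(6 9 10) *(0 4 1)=[4, 0, 2, 1, 8, 5, 12, 7, 9, 10, 6, 11, 13, 3]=(0 4 8 9 10 6 12 13 3 1)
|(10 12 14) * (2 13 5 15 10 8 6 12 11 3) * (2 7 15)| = 60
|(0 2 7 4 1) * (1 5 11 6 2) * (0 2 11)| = |(0 1 2 7 4 5)(6 11)| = 6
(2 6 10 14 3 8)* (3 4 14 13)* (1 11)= (1 11)(2 6 10 13 3 8)(4 14)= [0, 11, 6, 8, 14, 5, 10, 7, 2, 9, 13, 1, 12, 3, 4]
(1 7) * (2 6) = (1 7)(2 6) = [0, 7, 6, 3, 4, 5, 2, 1]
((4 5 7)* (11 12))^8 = ((4 5 7)(11 12))^8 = (12)(4 7 5)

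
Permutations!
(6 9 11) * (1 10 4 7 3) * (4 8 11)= (1 10 8 11 6 9 4 7 3)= [0, 10, 2, 1, 7, 5, 9, 3, 11, 4, 8, 6]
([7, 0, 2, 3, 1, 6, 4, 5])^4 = (0 4 5)(1 6 7)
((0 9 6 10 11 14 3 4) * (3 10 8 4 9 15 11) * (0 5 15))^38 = (3 14 15 4 6)(5 8 9 10 11) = ((3 9 6 8 4 5 15 11 14 10))^38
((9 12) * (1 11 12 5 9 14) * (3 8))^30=(1 12)(11 14)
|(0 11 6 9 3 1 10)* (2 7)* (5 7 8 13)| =35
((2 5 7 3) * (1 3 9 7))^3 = (1 5 2 3)(7 9)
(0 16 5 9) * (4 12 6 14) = (0 16 5 9)(4 12 6 14) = [16, 1, 2, 3, 12, 9, 14, 7, 8, 0, 10, 11, 6, 13, 4, 15, 5]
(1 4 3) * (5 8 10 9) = [0, 4, 2, 1, 3, 8, 6, 7, 10, 5, 9] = (1 4 3)(5 8 10 9)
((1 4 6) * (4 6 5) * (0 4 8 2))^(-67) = ((0 4 5 8 2)(1 6))^(-67) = (0 8 4 2 5)(1 6)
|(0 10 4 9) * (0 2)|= |(0 10 4 9 2)|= 5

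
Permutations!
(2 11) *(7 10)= (2 11)(7 10)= [0, 1, 11, 3, 4, 5, 6, 10, 8, 9, 7, 2]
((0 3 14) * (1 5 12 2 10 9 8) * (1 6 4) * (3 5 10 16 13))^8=((0 5 12 2 16 13 3 14)(1 10 9 8 6 4))^8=(16)(1 9 6)(4 10 8)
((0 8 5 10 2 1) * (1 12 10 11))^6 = (12)(0 8 5 11 1)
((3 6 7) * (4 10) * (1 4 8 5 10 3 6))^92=((1 4 3)(5 10 8)(6 7))^92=(1 3 4)(5 8 10)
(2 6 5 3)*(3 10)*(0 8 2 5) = (0 8 2 6)(3 5 10) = [8, 1, 6, 5, 4, 10, 0, 7, 2, 9, 3]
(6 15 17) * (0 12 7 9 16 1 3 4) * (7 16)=[12, 3, 2, 4, 0, 5, 15, 9, 8, 7, 10, 11, 16, 13, 14, 17, 1, 6]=(0 12 16 1 3 4)(6 15 17)(7 9)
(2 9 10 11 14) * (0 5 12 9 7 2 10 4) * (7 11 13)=[5, 1, 11, 3, 0, 12, 6, 2, 8, 4, 13, 14, 9, 7, 10]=(0 5 12 9 4)(2 11 14 10 13 7)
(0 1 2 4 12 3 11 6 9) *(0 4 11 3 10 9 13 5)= (0 1 2 11 6 13 5)(4 12 10 9)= [1, 2, 11, 3, 12, 0, 13, 7, 8, 4, 9, 6, 10, 5]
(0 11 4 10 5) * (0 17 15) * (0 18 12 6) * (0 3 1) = (0 11 4 10 5 17 15 18 12 6 3 1) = [11, 0, 2, 1, 10, 17, 3, 7, 8, 9, 5, 4, 6, 13, 14, 18, 16, 15, 12]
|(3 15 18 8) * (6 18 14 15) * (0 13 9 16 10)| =|(0 13 9 16 10)(3 6 18 8)(14 15)| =20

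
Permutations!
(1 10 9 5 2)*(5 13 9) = (1 10 5 2)(9 13) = [0, 10, 1, 3, 4, 2, 6, 7, 8, 13, 5, 11, 12, 9]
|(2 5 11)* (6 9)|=6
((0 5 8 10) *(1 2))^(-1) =(0 10 8 5)(1 2)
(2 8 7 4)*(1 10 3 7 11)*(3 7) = [0, 10, 8, 3, 2, 5, 6, 4, 11, 9, 7, 1] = (1 10 7 4 2 8 11)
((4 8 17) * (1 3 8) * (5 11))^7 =(1 8 4 3 17)(5 11)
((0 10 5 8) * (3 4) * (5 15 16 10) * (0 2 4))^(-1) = (0 3 4 2 8 5)(10 16 15)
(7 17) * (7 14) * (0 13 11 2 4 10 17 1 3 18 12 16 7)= (0 13 11 2 4 10 17 14)(1 3 18 12 16 7)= [13, 3, 4, 18, 10, 5, 6, 1, 8, 9, 17, 2, 16, 11, 0, 15, 7, 14, 12]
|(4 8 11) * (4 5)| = 4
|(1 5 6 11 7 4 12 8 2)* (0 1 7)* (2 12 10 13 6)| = |(0 1 5 2 7 4 10 13 6 11)(8 12)| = 10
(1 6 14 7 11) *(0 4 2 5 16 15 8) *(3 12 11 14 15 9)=(0 4 2 5 16 9 3 12 11 1 6 15 8)(7 14)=[4, 6, 5, 12, 2, 16, 15, 14, 0, 3, 10, 1, 11, 13, 7, 8, 9]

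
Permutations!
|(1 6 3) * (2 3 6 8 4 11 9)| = 7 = |(1 8 4 11 9 2 3)|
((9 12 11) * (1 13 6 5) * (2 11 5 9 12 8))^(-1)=(1 5 12 11 2 8 9 6 13)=((1 13 6 9 8 2 11 12 5))^(-1)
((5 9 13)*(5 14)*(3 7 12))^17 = ((3 7 12)(5 9 13 14))^17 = (3 12 7)(5 9 13 14)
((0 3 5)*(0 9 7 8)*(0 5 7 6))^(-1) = (0 6 9 5 8 7 3)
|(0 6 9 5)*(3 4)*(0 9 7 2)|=4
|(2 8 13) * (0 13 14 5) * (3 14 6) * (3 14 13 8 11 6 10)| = 10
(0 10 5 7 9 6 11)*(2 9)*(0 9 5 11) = [10, 1, 5, 3, 4, 7, 0, 2, 8, 6, 11, 9] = (0 10 11 9 6)(2 5 7)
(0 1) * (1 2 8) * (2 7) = [7, 0, 8, 3, 4, 5, 6, 2, 1] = (0 7 2 8 1)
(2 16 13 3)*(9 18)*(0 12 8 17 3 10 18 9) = [12, 1, 16, 2, 4, 5, 6, 7, 17, 9, 18, 11, 8, 10, 14, 15, 13, 3, 0] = (0 12 8 17 3 2 16 13 10 18)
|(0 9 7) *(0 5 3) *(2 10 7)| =|(0 9 2 10 7 5 3)| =7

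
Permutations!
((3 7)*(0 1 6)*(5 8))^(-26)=((0 1 6)(3 7)(5 8))^(-26)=(8)(0 1 6)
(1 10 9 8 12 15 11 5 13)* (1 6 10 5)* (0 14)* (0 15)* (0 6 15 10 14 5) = (0 5 13 15 11 1)(6 14 10 9 8 12) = [5, 0, 2, 3, 4, 13, 14, 7, 12, 8, 9, 1, 6, 15, 10, 11]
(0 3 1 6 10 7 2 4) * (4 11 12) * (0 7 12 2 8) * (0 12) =(0 3 1 6 10)(2 11)(4 7 8 12) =[3, 6, 11, 1, 7, 5, 10, 8, 12, 9, 0, 2, 4]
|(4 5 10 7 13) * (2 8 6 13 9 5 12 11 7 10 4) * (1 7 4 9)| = 12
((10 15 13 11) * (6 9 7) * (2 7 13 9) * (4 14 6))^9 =(2 6 14 4 7)(9 15 10 11 13) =((2 7 4 14 6)(9 13 11 10 15))^9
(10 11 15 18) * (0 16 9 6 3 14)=(0 16 9 6 3 14)(10 11 15 18)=[16, 1, 2, 14, 4, 5, 3, 7, 8, 6, 11, 15, 12, 13, 0, 18, 9, 17, 10]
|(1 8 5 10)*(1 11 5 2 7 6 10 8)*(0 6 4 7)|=14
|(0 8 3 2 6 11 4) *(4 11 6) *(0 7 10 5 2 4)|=8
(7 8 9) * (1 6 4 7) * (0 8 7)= (0 8 9 1 6 4)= [8, 6, 2, 3, 0, 5, 4, 7, 9, 1]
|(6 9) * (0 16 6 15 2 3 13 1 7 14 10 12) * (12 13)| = 40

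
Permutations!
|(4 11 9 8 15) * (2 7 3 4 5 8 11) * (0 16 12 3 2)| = 30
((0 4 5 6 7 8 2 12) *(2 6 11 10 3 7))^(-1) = ((0 4 5 11 10 3 7 8 6 2 12))^(-1) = (0 12 2 6 8 7 3 10 11 5 4)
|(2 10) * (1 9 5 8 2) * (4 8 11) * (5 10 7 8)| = 3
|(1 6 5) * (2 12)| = |(1 6 5)(2 12)| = 6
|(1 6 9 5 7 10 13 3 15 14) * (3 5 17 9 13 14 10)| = |(1 6 13 5 7 3 15 10 14)(9 17)| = 18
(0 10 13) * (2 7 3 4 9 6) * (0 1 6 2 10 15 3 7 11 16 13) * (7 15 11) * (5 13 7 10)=(0 11 16 7 15 3 4 9 2 10)(1 6 5 13)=[11, 6, 10, 4, 9, 13, 5, 15, 8, 2, 0, 16, 12, 1, 14, 3, 7]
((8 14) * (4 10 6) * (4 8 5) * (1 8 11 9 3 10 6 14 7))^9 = ((1 8 7)(3 10 14 5 4 6 11 9))^9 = (3 10 14 5 4 6 11 9)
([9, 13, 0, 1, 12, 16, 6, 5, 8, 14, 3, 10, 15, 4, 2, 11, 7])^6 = [14, 10, 9, 11, 1, 5, 6, 7, 8, 2, 15, 12, 13, 3, 0, 4, 16]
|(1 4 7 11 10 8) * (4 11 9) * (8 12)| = 15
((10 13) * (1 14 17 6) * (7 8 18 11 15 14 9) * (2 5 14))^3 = (1 8 15 14)(2 17 9 18)(5 6 7 11)(10 13)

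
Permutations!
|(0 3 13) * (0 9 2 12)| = 6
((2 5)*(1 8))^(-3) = (1 8)(2 5)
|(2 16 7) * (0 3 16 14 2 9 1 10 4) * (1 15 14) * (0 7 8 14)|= |(0 3 16 8 14 2 1 10 4 7 9 15)|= 12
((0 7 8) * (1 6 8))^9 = (0 8 6 1 7)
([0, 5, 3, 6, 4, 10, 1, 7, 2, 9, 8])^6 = [0, 6, 8, 2, 4, 1, 3, 7, 10, 9, 5]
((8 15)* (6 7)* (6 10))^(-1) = ((6 7 10)(8 15))^(-1) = (6 10 7)(8 15)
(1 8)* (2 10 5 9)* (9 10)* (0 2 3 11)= (0 2 9 3 11)(1 8)(5 10)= [2, 8, 9, 11, 4, 10, 6, 7, 1, 3, 5, 0]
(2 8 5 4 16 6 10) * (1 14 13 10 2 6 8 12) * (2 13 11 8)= (1 14 11 8 5 4 16 2 12)(6 13 10)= [0, 14, 12, 3, 16, 4, 13, 7, 5, 9, 6, 8, 1, 10, 11, 15, 2]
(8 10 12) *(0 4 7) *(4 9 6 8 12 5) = (12)(0 9 6 8 10 5 4 7) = [9, 1, 2, 3, 7, 4, 8, 0, 10, 6, 5, 11, 12]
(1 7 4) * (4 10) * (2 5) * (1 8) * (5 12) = [0, 7, 12, 3, 8, 2, 6, 10, 1, 9, 4, 11, 5] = (1 7 10 4 8)(2 12 5)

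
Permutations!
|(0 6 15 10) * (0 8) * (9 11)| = 10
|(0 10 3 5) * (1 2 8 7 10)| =8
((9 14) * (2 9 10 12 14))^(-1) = ((2 9)(10 12 14))^(-1) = (2 9)(10 14 12)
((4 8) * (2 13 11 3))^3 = (2 3 11 13)(4 8)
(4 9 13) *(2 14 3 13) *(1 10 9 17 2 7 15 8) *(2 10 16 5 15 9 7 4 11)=(1 16 5 15 8)(2 14 3 13 11)(4 17 10 7 9)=[0, 16, 14, 13, 17, 15, 6, 9, 1, 4, 7, 2, 12, 11, 3, 8, 5, 10]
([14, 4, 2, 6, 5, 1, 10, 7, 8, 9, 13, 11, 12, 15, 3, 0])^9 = (0 3 10 15 14 6 13)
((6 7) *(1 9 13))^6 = ((1 9 13)(6 7))^6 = (13)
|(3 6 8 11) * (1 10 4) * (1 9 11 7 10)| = 8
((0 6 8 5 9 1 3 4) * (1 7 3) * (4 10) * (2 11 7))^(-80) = (0 3 2 8 4 7 9 6 10 11 5)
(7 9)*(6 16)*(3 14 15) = (3 14 15)(6 16)(7 9) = [0, 1, 2, 14, 4, 5, 16, 9, 8, 7, 10, 11, 12, 13, 15, 3, 6]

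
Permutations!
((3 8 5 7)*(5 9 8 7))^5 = (3 7)(8 9) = ((3 7)(8 9))^5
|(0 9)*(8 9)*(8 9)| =2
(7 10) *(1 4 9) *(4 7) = [0, 7, 2, 3, 9, 5, 6, 10, 8, 1, 4] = (1 7 10 4 9)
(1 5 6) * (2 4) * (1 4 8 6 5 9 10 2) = [0, 9, 8, 3, 1, 5, 4, 7, 6, 10, 2] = (1 9 10 2 8 6 4)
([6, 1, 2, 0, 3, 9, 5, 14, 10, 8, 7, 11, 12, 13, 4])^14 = [8, 1, 2, 9, 5, 7, 10, 0, 4, 14, 3, 11, 12, 13, 6]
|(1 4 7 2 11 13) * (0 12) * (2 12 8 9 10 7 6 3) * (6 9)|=13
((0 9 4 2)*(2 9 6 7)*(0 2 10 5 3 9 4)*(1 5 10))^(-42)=(10)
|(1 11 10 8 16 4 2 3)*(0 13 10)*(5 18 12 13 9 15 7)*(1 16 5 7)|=|(0 9 15 1 11)(2 3 16 4)(5 18 12 13 10 8)|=60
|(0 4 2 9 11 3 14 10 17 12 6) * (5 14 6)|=|(0 4 2 9 11 3 6)(5 14 10 17 12)|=35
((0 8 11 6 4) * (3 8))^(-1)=((0 3 8 11 6 4))^(-1)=(0 4 6 11 8 3)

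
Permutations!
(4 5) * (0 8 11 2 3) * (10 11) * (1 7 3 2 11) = (11)(0 8 10 1 7 3)(4 5) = [8, 7, 2, 0, 5, 4, 6, 3, 10, 9, 1, 11]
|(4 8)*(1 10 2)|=6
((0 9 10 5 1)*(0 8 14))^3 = ((0 9 10 5 1 8 14))^3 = (0 5 14 10 8 9 1)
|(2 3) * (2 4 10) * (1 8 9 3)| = 7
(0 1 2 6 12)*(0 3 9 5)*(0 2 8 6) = (0 1 8 6 12 3 9 5 2) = [1, 8, 0, 9, 4, 2, 12, 7, 6, 5, 10, 11, 3]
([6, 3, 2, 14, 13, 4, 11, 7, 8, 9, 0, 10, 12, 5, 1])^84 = [0, 1, 2, 3, 4, 5, 6, 7, 8, 9, 10, 11, 12, 13, 14]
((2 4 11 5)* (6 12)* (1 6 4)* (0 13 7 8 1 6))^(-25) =((0 13 7 8 1)(2 6 12 4 11 5))^(-25) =(13)(2 5 11 4 12 6)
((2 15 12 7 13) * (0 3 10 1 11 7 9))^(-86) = ((0 3 10 1 11 7 13 2 15 12 9))^(-86) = (0 10 11 13 15 9 3 1 7 2 12)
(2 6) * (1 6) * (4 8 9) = (1 6 2)(4 8 9) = [0, 6, 1, 3, 8, 5, 2, 7, 9, 4]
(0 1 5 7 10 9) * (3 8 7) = [1, 5, 2, 8, 4, 3, 6, 10, 7, 0, 9] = (0 1 5 3 8 7 10 9)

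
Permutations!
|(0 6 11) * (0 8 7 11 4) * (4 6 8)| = |(0 8 7 11 4)| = 5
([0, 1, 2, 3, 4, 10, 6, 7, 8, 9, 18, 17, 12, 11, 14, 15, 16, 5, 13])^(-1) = (5 17 11 13 18 10)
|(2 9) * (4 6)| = |(2 9)(4 6)| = 2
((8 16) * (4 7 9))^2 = ((4 7 9)(8 16))^2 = (16)(4 9 7)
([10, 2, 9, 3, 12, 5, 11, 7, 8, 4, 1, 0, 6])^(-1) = (0 11 6 12 4 9 2 1 10)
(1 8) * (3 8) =(1 3 8) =[0, 3, 2, 8, 4, 5, 6, 7, 1]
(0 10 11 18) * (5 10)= (0 5 10 11 18)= [5, 1, 2, 3, 4, 10, 6, 7, 8, 9, 11, 18, 12, 13, 14, 15, 16, 17, 0]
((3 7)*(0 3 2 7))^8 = (7)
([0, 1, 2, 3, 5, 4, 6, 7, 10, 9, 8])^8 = (10)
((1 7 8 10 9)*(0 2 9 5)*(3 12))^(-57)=((0 2 9 1 7 8 10 5)(3 12))^(-57)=(0 5 10 8 7 1 9 2)(3 12)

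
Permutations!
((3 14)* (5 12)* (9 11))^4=(14)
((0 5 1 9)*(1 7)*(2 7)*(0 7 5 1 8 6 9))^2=((0 1)(2 5)(6 9 7 8))^2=(6 7)(8 9)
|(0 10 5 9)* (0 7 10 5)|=|(0 5 9 7 10)|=5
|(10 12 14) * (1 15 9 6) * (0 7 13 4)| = |(0 7 13 4)(1 15 9 6)(10 12 14)| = 12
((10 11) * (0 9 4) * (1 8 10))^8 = (11)(0 4 9)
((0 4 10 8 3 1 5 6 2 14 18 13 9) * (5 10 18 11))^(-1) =(0 9 13 18 4)(1 3 8 10)(2 6 5 11 14)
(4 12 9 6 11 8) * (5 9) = [0, 1, 2, 3, 12, 9, 11, 7, 4, 6, 10, 8, 5] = (4 12 5 9 6 11 8)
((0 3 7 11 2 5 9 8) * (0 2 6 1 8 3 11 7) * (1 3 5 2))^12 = ((0 11 6 3)(1 8)(5 9))^12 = (11)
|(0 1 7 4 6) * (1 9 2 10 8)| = 9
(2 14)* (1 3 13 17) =(1 3 13 17)(2 14) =[0, 3, 14, 13, 4, 5, 6, 7, 8, 9, 10, 11, 12, 17, 2, 15, 16, 1]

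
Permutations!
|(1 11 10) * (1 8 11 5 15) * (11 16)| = 12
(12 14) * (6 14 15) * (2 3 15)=(2 3 15 6 14 12)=[0, 1, 3, 15, 4, 5, 14, 7, 8, 9, 10, 11, 2, 13, 12, 6]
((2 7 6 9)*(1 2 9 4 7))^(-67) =((9)(1 2)(4 7 6))^(-67) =(9)(1 2)(4 6 7)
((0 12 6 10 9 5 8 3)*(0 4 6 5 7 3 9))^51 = (0 12 5 8 9 7 3 4 6 10)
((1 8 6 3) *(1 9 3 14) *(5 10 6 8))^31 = ((1 5 10 6 14)(3 9))^31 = (1 5 10 6 14)(3 9)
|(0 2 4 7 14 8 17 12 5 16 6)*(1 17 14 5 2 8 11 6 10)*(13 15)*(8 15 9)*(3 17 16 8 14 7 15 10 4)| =132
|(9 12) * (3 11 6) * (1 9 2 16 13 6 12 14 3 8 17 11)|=|(1 9 14 3)(2 16 13 6 8 17 11 12)|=8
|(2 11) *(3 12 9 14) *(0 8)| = |(0 8)(2 11)(3 12 9 14)| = 4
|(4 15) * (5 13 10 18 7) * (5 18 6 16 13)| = |(4 15)(6 16 13 10)(7 18)| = 4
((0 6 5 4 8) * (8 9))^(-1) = ((0 6 5 4 9 8))^(-1) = (0 8 9 4 5 6)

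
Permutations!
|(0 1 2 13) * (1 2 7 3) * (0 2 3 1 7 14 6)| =|(0 3 7 1 14 6)(2 13)| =6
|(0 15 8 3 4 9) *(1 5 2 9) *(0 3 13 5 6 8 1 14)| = 12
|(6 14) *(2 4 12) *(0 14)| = 3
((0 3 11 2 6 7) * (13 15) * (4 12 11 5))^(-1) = ((0 3 5 4 12 11 2 6 7)(13 15))^(-1) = (0 7 6 2 11 12 4 5 3)(13 15)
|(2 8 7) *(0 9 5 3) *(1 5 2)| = |(0 9 2 8 7 1 5 3)| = 8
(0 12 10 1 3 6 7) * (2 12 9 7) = (0 9 7)(1 3 6 2 12 10) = [9, 3, 12, 6, 4, 5, 2, 0, 8, 7, 1, 11, 10]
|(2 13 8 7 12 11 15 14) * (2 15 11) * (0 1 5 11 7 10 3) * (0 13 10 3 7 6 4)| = |(0 1 5 11 6 4)(2 10 7 12)(3 13 8)(14 15)| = 12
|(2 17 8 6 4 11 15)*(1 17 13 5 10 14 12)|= |(1 17 8 6 4 11 15 2 13 5 10 14 12)|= 13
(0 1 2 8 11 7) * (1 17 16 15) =(0 17 16 15 1 2 8 11 7) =[17, 2, 8, 3, 4, 5, 6, 0, 11, 9, 10, 7, 12, 13, 14, 1, 15, 16]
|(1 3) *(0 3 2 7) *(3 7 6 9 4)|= |(0 7)(1 2 6 9 4 3)|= 6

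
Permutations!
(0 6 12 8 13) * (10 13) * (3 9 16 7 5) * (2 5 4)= [6, 1, 5, 9, 2, 3, 12, 4, 10, 16, 13, 11, 8, 0, 14, 15, 7]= (0 6 12 8 10 13)(2 5 3 9 16 7 4)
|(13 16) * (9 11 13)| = |(9 11 13 16)| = 4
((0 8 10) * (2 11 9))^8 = (0 10 8)(2 9 11) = ((0 8 10)(2 11 9))^8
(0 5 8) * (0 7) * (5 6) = (0 6 5 8 7) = [6, 1, 2, 3, 4, 8, 5, 0, 7]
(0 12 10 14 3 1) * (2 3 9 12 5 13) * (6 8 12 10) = [5, 0, 3, 1, 4, 13, 8, 7, 12, 10, 14, 11, 6, 2, 9] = (0 5 13 2 3 1)(6 8 12)(9 10 14)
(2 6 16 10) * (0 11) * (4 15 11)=(0 4 15 11)(2 6 16 10)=[4, 1, 6, 3, 15, 5, 16, 7, 8, 9, 2, 0, 12, 13, 14, 11, 10]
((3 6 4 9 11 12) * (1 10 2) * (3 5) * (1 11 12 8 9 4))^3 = ((1 10 2 11 8 9 12 5 3 6))^3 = (1 11 12 6 2 9 3 10 8 5)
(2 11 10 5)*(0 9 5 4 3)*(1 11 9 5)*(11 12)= (0 5 2 9 1 12 11 10 4 3)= [5, 12, 9, 0, 3, 2, 6, 7, 8, 1, 4, 10, 11]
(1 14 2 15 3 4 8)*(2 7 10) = (1 14 7 10 2 15 3 4 8) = [0, 14, 15, 4, 8, 5, 6, 10, 1, 9, 2, 11, 12, 13, 7, 3]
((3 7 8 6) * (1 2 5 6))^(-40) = ((1 2 5 6 3 7 8))^(-40) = (1 5 3 8 2 6 7)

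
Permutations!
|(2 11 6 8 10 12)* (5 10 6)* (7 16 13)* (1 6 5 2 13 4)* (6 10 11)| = |(1 10 12 13 7 16 4)(2 6 8 5 11)| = 35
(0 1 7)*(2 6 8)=(0 1 7)(2 6 8)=[1, 7, 6, 3, 4, 5, 8, 0, 2]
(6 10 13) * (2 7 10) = [0, 1, 7, 3, 4, 5, 2, 10, 8, 9, 13, 11, 12, 6] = (2 7 10 13 6)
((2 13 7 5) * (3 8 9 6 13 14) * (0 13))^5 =((0 13 7 5 2 14 3 8 9 6))^5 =(0 14)(2 6)(3 13)(5 9)(7 8)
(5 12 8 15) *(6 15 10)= (5 12 8 10 6 15)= [0, 1, 2, 3, 4, 12, 15, 7, 10, 9, 6, 11, 8, 13, 14, 5]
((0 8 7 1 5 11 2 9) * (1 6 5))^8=(11)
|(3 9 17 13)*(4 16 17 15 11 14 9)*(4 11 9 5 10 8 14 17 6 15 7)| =12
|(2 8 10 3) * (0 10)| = 5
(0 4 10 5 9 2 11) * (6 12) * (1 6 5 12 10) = (0 4 1 6 10 12 5 9 2 11) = [4, 6, 11, 3, 1, 9, 10, 7, 8, 2, 12, 0, 5]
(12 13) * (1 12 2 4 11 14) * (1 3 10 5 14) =(1 12 13 2 4 11)(3 10 5 14) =[0, 12, 4, 10, 11, 14, 6, 7, 8, 9, 5, 1, 13, 2, 3]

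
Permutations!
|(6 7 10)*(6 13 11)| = 5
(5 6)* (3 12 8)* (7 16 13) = (3 12 8)(5 6)(7 16 13) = [0, 1, 2, 12, 4, 6, 5, 16, 3, 9, 10, 11, 8, 7, 14, 15, 13]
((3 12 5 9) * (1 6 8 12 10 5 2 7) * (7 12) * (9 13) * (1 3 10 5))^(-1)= ((1 6 8 7 3 5 13 9 10)(2 12))^(-1)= (1 10 9 13 5 3 7 8 6)(2 12)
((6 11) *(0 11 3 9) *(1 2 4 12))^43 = ((0 11 6 3 9)(1 2 4 12))^43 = (0 3 11 9 6)(1 12 4 2)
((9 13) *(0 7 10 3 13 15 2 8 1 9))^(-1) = (0 13 3 10 7)(1 8 2 15 9)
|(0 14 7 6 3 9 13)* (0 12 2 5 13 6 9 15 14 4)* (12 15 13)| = |(0 4)(2 5 12)(3 13 15 14 7 9 6)| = 42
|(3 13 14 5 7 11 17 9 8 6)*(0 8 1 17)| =|(0 8 6 3 13 14 5 7 11)(1 17 9)| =9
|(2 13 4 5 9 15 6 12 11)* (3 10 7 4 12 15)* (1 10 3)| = |(1 10 7 4 5 9)(2 13 12 11)(6 15)| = 12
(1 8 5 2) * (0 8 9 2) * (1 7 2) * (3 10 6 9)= (0 8 5)(1 3 10 6 9)(2 7)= [8, 3, 7, 10, 4, 0, 9, 2, 5, 1, 6]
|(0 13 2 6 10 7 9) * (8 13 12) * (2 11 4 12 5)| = |(0 5 2 6 10 7 9)(4 12 8 13 11)| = 35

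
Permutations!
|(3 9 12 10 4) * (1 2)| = 10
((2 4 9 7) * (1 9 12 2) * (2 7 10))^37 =((1 9 10 2 4 12 7))^37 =(1 10 4 7 9 2 12)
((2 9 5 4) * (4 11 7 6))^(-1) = ((2 9 5 11 7 6 4))^(-1) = (2 4 6 7 11 5 9)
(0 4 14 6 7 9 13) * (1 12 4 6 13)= (0 6 7 9 1 12 4 14 13)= [6, 12, 2, 3, 14, 5, 7, 9, 8, 1, 10, 11, 4, 0, 13]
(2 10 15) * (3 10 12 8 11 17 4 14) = (2 12 8 11 17 4 14 3 10 15) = [0, 1, 12, 10, 14, 5, 6, 7, 11, 9, 15, 17, 8, 13, 3, 2, 16, 4]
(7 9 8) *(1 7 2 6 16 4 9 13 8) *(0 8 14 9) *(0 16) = [8, 7, 6, 3, 16, 5, 0, 13, 2, 1, 10, 11, 12, 14, 9, 15, 4] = (0 8 2 6)(1 7 13 14 9)(4 16)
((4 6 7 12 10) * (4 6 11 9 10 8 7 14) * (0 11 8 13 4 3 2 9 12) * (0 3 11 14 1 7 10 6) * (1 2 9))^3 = ((0 14 11 12 13 4 8 10)(1 7 3 9 6 2))^3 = (0 12 8 14 13 10 11 4)(1 9)(2 3)(6 7)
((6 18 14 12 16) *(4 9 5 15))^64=(6 16 12 14 18)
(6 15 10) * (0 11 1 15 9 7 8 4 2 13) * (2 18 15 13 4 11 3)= (0 3 2 4 18 15 10 6 9 7 8 11 1 13)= [3, 13, 4, 2, 18, 5, 9, 8, 11, 7, 6, 1, 12, 0, 14, 10, 16, 17, 15]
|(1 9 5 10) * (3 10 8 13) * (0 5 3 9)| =8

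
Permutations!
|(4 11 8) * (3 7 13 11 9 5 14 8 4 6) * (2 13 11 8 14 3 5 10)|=|(14)(2 13 8 6 5 3 7 11 4 9 10)|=11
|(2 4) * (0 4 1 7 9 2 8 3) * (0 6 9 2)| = |(0 4 8 3 6 9)(1 7 2)| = 6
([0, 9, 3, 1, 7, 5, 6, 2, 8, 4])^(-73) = [0, 3, 7, 2, 9, 5, 6, 4, 8, 1]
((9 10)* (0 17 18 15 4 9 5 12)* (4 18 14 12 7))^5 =(0 17 14 12)(15 18)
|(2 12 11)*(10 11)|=4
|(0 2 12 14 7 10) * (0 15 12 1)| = |(0 2 1)(7 10 15 12 14)| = 15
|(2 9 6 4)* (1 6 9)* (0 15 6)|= |(0 15 6 4 2 1)|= 6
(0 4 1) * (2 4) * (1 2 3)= [3, 0, 4, 1, 2]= (0 3 1)(2 4)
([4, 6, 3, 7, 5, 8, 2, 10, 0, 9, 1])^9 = (0 4 5 8)(1 3)(2 10)(6 7)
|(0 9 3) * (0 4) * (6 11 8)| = 12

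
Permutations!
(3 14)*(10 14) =(3 10 14) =[0, 1, 2, 10, 4, 5, 6, 7, 8, 9, 14, 11, 12, 13, 3]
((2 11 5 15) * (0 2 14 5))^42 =((0 2 11)(5 15 14))^42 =(15)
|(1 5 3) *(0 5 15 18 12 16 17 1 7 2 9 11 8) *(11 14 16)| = |(0 5 3 7 2 9 14 16 17 1 15 18 12 11 8)| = 15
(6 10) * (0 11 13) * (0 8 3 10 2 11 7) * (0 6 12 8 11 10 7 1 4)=(0 1 4)(2 10 12 8 3 7 6)(11 13)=[1, 4, 10, 7, 0, 5, 2, 6, 3, 9, 12, 13, 8, 11]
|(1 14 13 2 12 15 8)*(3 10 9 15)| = |(1 14 13 2 12 3 10 9 15 8)| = 10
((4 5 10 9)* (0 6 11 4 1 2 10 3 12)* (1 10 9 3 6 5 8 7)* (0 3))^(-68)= ((0 5 6 11 4 8 7 1 2 9 10)(3 12))^(-68)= (12)(0 9 1 8 11 5 10 2 7 4 6)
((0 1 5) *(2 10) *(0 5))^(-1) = ((0 1)(2 10))^(-1) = (0 1)(2 10)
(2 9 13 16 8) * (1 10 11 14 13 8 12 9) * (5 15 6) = (1 10 11 14 13 16 12 9 8 2)(5 15 6) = [0, 10, 1, 3, 4, 15, 5, 7, 2, 8, 11, 14, 9, 16, 13, 6, 12]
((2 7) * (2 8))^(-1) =(2 8 7)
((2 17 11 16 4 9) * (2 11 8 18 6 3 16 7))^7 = ((2 17 8 18 6 3 16 4 9 11 7))^7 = (2 4 18 7 16 8 11 3 17 9 6)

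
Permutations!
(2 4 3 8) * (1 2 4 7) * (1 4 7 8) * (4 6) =(1 2 8 7 6 4 3) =[0, 2, 8, 1, 3, 5, 4, 6, 7]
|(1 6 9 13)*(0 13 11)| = 6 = |(0 13 1 6 9 11)|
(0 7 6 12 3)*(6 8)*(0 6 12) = (0 7 8 12 3 6) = [7, 1, 2, 6, 4, 5, 0, 8, 12, 9, 10, 11, 3]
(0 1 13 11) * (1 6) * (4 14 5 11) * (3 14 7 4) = (0 6 1 13 3 14 5 11)(4 7) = [6, 13, 2, 14, 7, 11, 1, 4, 8, 9, 10, 0, 12, 3, 5]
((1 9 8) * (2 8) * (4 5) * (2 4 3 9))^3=((1 2 8)(3 9 4 5))^3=(3 5 4 9)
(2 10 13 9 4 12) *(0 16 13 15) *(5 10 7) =(0 16 13 9 4 12 2 7 5 10 15) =[16, 1, 7, 3, 12, 10, 6, 5, 8, 4, 15, 11, 2, 9, 14, 0, 13]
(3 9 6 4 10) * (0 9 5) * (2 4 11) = (0 9 6 11 2 4 10 3 5) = [9, 1, 4, 5, 10, 0, 11, 7, 8, 6, 3, 2]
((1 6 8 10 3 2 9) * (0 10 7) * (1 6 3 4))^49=(0 7 8 6 9 2 3 1 4 10)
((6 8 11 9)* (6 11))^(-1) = ((6 8)(9 11))^(-1) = (6 8)(9 11)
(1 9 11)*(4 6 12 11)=(1 9 4 6 12 11)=[0, 9, 2, 3, 6, 5, 12, 7, 8, 4, 10, 1, 11]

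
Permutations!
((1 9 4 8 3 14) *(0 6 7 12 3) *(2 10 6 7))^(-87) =(0 3 9)(1 8 12)(4 7 14)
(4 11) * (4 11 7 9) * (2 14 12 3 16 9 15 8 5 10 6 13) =(2 14 12 3 16 9 4 7 15 8 5 10 6 13) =[0, 1, 14, 16, 7, 10, 13, 15, 5, 4, 6, 11, 3, 2, 12, 8, 9]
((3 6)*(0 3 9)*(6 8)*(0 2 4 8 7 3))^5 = ((2 4 8 6 9)(3 7))^5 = (9)(3 7)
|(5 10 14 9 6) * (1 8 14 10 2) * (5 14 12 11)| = |(1 8 12 11 5 2)(6 14 9)| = 6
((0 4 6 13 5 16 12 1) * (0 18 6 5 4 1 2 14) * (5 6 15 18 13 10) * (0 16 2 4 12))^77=((0 1 13 12 4 6 10 5 2 14 16)(15 18))^77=(15 18)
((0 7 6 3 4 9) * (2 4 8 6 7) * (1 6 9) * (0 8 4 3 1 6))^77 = ((0 2 3 4 6 1)(8 9))^77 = (0 1 6 4 3 2)(8 9)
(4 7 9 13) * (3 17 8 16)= (3 17 8 16)(4 7 9 13)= [0, 1, 2, 17, 7, 5, 6, 9, 16, 13, 10, 11, 12, 4, 14, 15, 3, 8]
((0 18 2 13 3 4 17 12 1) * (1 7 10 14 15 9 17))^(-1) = (0 1 4 3 13 2 18)(7 12 17 9 15 14 10)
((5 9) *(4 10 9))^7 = (4 5 9 10)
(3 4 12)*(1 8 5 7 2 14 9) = (1 8 5 7 2 14 9)(3 4 12) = [0, 8, 14, 4, 12, 7, 6, 2, 5, 1, 10, 11, 3, 13, 9]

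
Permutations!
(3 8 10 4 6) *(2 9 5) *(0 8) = (0 8 10 4 6 3)(2 9 5) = [8, 1, 9, 0, 6, 2, 3, 7, 10, 5, 4]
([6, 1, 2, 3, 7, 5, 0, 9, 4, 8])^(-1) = (0 6)(4 8 9 7)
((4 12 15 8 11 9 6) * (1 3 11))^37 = (1 3 11 9 6 4 12 15 8) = ((1 3 11 9 6 4 12 15 8))^37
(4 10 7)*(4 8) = (4 10 7 8) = [0, 1, 2, 3, 10, 5, 6, 8, 4, 9, 7]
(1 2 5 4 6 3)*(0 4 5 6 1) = (0 4 1 2 6 3) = [4, 2, 6, 0, 1, 5, 3]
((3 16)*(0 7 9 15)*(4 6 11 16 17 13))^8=(3 17 13 4 6 11 16)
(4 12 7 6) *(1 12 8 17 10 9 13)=(1 12 7 6 4 8 17 10 9 13)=[0, 12, 2, 3, 8, 5, 4, 6, 17, 13, 9, 11, 7, 1, 14, 15, 16, 10]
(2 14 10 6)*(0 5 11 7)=(0 5 11 7)(2 14 10 6)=[5, 1, 14, 3, 4, 11, 2, 0, 8, 9, 6, 7, 12, 13, 10]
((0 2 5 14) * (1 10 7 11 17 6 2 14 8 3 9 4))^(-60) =((0 14)(1 10 7 11 17 6 2 5 8 3 9 4))^(-60) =(17)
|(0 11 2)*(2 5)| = |(0 11 5 2)| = 4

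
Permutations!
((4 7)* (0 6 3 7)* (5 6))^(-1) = (0 4 7 3 6 5)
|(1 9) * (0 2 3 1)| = 5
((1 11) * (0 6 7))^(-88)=(11)(0 7 6)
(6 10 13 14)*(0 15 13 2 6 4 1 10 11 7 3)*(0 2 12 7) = (0 15 13 14 4 1 10 12 7 3 2 6 11) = [15, 10, 6, 2, 1, 5, 11, 3, 8, 9, 12, 0, 7, 14, 4, 13]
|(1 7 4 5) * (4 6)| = |(1 7 6 4 5)| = 5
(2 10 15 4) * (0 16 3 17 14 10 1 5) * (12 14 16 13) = (0 13 12 14 10 15 4 2 1 5)(3 17 16) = [13, 5, 1, 17, 2, 0, 6, 7, 8, 9, 15, 11, 14, 12, 10, 4, 3, 16]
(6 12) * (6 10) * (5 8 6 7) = (5 8 6 12 10 7) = [0, 1, 2, 3, 4, 8, 12, 5, 6, 9, 7, 11, 10]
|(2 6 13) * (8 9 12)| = |(2 6 13)(8 9 12)| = 3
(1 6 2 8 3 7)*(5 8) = (1 6 2 5 8 3 7) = [0, 6, 5, 7, 4, 8, 2, 1, 3]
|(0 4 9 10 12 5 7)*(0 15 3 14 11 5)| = |(0 4 9 10 12)(3 14 11 5 7 15)| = 30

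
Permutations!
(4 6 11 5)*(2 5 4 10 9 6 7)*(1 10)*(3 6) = (1 10 9 3 6 11 4 7 2 5) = [0, 10, 5, 6, 7, 1, 11, 2, 8, 3, 9, 4]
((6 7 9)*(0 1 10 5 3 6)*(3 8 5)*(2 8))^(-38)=((0 1 10 3 6 7 9)(2 8 5))^(-38)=(0 6 1 7 10 9 3)(2 8 5)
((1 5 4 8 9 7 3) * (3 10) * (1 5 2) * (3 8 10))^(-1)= ((1 2)(3 5 4 10 8 9 7))^(-1)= (1 2)(3 7 9 8 10 4 5)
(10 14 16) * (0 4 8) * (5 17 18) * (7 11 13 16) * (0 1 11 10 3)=[4, 11, 2, 0, 8, 17, 6, 10, 1, 9, 14, 13, 12, 16, 7, 15, 3, 18, 5]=(0 4 8 1 11 13 16 3)(5 17 18)(7 10 14)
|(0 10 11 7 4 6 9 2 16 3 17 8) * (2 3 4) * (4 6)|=11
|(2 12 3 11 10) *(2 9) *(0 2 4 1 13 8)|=|(0 2 12 3 11 10 9 4 1 13 8)|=11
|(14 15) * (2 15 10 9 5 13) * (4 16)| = |(2 15 14 10 9 5 13)(4 16)| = 14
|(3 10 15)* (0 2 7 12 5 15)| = 8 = |(0 2 7 12 5 15 3 10)|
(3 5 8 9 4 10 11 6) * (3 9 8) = (3 5)(4 10 11 6 9) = [0, 1, 2, 5, 10, 3, 9, 7, 8, 4, 11, 6]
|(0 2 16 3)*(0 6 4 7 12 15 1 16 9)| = |(0 2 9)(1 16 3 6 4 7 12 15)| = 24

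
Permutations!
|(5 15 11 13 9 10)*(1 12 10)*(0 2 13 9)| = |(0 2 13)(1 12 10 5 15 11 9)| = 21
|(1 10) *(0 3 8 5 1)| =6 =|(0 3 8 5 1 10)|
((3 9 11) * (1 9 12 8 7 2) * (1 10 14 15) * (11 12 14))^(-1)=(1 15 14 3 11 10 2 7 8 12 9)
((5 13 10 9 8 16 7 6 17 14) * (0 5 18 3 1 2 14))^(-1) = (0 17 6 7 16 8 9 10 13 5)(1 3 18 14 2)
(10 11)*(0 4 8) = (0 4 8)(10 11) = [4, 1, 2, 3, 8, 5, 6, 7, 0, 9, 11, 10]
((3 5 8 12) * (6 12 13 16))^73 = (3 13 12 8 6 5 16)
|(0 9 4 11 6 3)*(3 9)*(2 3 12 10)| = 20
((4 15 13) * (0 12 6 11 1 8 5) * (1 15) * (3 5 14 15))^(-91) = (0 5 3 11 6 12)(1 4 13 15 14 8) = ((0 12 6 11 3 5)(1 8 14 15 13 4))^(-91)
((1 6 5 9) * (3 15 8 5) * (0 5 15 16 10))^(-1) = ((0 5 9 1 6 3 16 10)(8 15))^(-1) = (0 10 16 3 6 1 9 5)(8 15)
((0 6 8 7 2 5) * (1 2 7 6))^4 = ((0 1 2 5)(6 8))^4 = (8)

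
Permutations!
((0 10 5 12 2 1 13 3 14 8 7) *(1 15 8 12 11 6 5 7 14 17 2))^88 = (0 10 7)(1 14 15 17 13 12 8 2 3)(5 11 6)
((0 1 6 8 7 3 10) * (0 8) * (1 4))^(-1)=((0 4 1 6)(3 10 8 7))^(-1)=(0 6 1 4)(3 7 8 10)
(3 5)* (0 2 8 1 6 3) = (0 2 8 1 6 3 5) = [2, 6, 8, 5, 4, 0, 3, 7, 1]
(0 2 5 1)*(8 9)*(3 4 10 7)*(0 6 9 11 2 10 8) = (0 10 7 3 4 8 11 2 5 1 6 9) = [10, 6, 5, 4, 8, 1, 9, 3, 11, 0, 7, 2]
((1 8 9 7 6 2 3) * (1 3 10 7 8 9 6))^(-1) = ((1 9 8 6 2 10 7))^(-1) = (1 7 10 2 6 8 9)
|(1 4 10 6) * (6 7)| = 5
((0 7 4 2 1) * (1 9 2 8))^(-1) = (0 1 8 4 7)(2 9)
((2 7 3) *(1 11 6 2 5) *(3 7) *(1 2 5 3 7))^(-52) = ((1 11 6 5 2 7))^(-52) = (1 6 2)(5 7 11)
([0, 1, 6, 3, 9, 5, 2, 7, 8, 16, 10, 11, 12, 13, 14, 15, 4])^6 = (16)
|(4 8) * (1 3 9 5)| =|(1 3 9 5)(4 8)| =4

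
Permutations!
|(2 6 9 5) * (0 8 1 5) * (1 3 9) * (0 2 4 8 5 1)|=8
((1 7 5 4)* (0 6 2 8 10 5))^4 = (0 10 7 8 1 2 4 6 5)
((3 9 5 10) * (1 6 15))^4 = (1 6 15)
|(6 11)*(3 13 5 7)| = 4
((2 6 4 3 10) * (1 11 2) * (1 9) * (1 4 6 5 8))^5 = ((1 11 2 5 8)(3 10 9 4))^5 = (11)(3 10 9 4)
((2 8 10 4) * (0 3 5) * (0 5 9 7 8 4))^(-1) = (0 10 8 7 9 3)(2 4)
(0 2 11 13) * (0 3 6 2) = (2 11 13 3 6) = [0, 1, 11, 6, 4, 5, 2, 7, 8, 9, 10, 13, 12, 3]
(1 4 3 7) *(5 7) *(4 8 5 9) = (1 8 5 7)(3 9 4) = [0, 8, 2, 9, 3, 7, 6, 1, 5, 4]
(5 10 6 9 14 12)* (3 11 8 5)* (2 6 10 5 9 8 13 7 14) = (2 6 8 9)(3 11 13 7 14 12) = [0, 1, 6, 11, 4, 5, 8, 14, 9, 2, 10, 13, 3, 7, 12]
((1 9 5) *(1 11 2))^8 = (1 11 9 2 5)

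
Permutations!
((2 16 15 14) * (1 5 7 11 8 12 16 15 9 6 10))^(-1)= ((1 5 7 11 8 12 16 9 6 10)(2 15 14))^(-1)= (1 10 6 9 16 12 8 11 7 5)(2 14 15)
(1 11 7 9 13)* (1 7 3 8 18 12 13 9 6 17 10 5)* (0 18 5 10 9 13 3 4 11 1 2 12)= (0 18)(2 12 3 8 5)(4 11)(6 17 9 13 7)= [18, 1, 12, 8, 11, 2, 17, 6, 5, 13, 10, 4, 3, 7, 14, 15, 16, 9, 0]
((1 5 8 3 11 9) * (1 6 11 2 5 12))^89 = ((1 12)(2 5 8 3)(6 11 9))^89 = (1 12)(2 5 8 3)(6 9 11)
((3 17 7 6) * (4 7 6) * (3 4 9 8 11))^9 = ((3 17 6 4 7 9 8 11))^9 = (3 17 6 4 7 9 8 11)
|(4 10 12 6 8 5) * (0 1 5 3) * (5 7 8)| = |(0 1 7 8 3)(4 10 12 6 5)| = 5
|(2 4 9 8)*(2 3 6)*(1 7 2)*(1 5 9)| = |(1 7 2 4)(3 6 5 9 8)| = 20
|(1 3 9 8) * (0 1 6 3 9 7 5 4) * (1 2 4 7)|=|(0 2 4)(1 9 8 6 3)(5 7)|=30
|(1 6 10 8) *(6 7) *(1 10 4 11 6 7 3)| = |(1 3)(4 11 6)(8 10)| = 6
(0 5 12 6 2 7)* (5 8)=(0 8 5 12 6 2 7)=[8, 1, 7, 3, 4, 12, 2, 0, 5, 9, 10, 11, 6]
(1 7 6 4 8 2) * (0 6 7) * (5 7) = (0 6 4 8 2 1)(5 7) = [6, 0, 1, 3, 8, 7, 4, 5, 2]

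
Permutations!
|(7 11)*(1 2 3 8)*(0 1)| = |(0 1 2 3 8)(7 11)| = 10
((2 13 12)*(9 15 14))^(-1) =(2 12 13)(9 14 15)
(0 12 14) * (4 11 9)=[12, 1, 2, 3, 11, 5, 6, 7, 8, 4, 10, 9, 14, 13, 0]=(0 12 14)(4 11 9)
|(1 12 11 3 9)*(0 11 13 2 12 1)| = |(0 11 3 9)(2 12 13)| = 12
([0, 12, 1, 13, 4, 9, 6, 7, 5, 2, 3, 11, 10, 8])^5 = (1 8 12 5 10 9 3 2 13)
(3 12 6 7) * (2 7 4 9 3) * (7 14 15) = (2 14 15 7)(3 12 6 4 9) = [0, 1, 14, 12, 9, 5, 4, 2, 8, 3, 10, 11, 6, 13, 15, 7]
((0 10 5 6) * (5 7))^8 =((0 10 7 5 6))^8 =(0 5 10 6 7)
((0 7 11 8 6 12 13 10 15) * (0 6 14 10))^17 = (0 6 14 7 12 10 11 13 15 8)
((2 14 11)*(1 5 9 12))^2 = ((1 5 9 12)(2 14 11))^2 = (1 9)(2 11 14)(5 12)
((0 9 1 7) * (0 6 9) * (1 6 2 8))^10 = ((1 7 2 8)(6 9))^10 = (9)(1 2)(7 8)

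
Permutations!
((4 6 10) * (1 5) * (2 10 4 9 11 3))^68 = ((1 5)(2 10 9 11 3)(4 6))^68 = (2 11 10 3 9)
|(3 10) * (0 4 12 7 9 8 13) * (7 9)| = |(0 4 12 9 8 13)(3 10)| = 6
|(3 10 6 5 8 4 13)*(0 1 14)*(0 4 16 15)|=|(0 1 14 4 13 3 10 6 5 8 16 15)|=12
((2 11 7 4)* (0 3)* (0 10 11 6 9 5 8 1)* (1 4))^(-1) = ((0 3 10 11 7 1)(2 6 9 5 8 4))^(-1) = (0 1 7 11 10 3)(2 4 8 5 9 6)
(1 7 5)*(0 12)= (0 12)(1 7 5)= [12, 7, 2, 3, 4, 1, 6, 5, 8, 9, 10, 11, 0]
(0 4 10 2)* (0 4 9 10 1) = [9, 0, 4, 3, 1, 5, 6, 7, 8, 10, 2] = (0 9 10 2 4 1)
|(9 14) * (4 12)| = 2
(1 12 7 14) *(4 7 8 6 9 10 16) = (1 12 8 6 9 10 16 4 7 14) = [0, 12, 2, 3, 7, 5, 9, 14, 6, 10, 16, 11, 8, 13, 1, 15, 4]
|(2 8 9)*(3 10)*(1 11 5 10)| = 15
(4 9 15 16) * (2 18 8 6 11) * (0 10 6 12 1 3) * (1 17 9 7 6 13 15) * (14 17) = (0 10 13 15 16 4 7 6 11 2 18 8 12 14 17 9 1 3) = [10, 3, 18, 0, 7, 5, 11, 6, 12, 1, 13, 2, 14, 15, 17, 16, 4, 9, 8]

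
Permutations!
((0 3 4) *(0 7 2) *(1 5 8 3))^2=((0 1 5 8 3 4 7 2))^2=(0 5 3 7)(1 8 4 2)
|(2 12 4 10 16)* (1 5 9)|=15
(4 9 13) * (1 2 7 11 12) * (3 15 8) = [0, 2, 7, 15, 9, 5, 6, 11, 3, 13, 10, 12, 1, 4, 14, 8] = (1 2 7 11 12)(3 15 8)(4 9 13)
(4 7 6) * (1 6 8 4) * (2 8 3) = (1 6)(2 8 4 7 3) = [0, 6, 8, 2, 7, 5, 1, 3, 4]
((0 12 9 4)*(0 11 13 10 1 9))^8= (1 4 13)(9 11 10)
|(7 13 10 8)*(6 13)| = |(6 13 10 8 7)| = 5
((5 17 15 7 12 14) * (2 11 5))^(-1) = (2 14 12 7 15 17 5 11)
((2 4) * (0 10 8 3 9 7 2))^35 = ((0 10 8 3 9 7 2 4))^35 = (0 3 2 10 9 4 8 7)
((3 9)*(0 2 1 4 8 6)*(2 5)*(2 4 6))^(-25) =(0 8 6 4 1 5 2)(3 9)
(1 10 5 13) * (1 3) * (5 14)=[0, 10, 2, 1, 4, 13, 6, 7, 8, 9, 14, 11, 12, 3, 5]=(1 10 14 5 13 3)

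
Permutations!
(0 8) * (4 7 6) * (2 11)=(0 8)(2 11)(4 7 6)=[8, 1, 11, 3, 7, 5, 4, 6, 0, 9, 10, 2]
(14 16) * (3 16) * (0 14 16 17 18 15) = (0 14 3 17 18 15) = [14, 1, 2, 17, 4, 5, 6, 7, 8, 9, 10, 11, 12, 13, 3, 0, 16, 18, 15]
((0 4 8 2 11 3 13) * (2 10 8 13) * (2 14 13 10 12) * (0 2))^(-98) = (0 10 12 4 8)(2 3 13 11 14)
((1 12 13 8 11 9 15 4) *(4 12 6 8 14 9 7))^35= (15)(1 4 7 11 8 6)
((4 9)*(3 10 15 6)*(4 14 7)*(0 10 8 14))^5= (0 8)(3 9)(4 6)(7 15)(10 14)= ((0 10 15 6 3 8 14 7 4 9))^5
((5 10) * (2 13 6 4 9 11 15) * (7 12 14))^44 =((2 13 6 4 9 11 15)(5 10)(7 12 14))^44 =(2 6 9 15 13 4 11)(7 14 12)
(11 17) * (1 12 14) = [0, 12, 2, 3, 4, 5, 6, 7, 8, 9, 10, 17, 14, 13, 1, 15, 16, 11] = (1 12 14)(11 17)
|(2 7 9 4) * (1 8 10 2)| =|(1 8 10 2 7 9 4)| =7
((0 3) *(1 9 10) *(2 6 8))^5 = (0 3)(1 10 9)(2 8 6)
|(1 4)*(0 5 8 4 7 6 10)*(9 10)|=9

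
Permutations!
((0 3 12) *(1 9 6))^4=((0 3 12)(1 9 6))^4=(0 3 12)(1 9 6)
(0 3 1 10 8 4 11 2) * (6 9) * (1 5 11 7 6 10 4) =(0 3 5 11 2)(1 4 7 6 9 10 8) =[3, 4, 0, 5, 7, 11, 9, 6, 1, 10, 8, 2]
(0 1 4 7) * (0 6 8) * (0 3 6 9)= (0 1 4 7 9)(3 6 8)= [1, 4, 2, 6, 7, 5, 8, 9, 3, 0]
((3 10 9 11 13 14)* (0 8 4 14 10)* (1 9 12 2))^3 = ((0 8 4 14 3)(1 9 11 13 10 12 2))^3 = (0 14 8 3 4)(1 13 2 11 12 9 10)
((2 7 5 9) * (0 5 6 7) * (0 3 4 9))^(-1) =((0 5)(2 3 4 9)(6 7))^(-1) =(0 5)(2 9 4 3)(6 7)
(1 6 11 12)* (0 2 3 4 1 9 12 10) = (0 2 3 4 1 6 11 10)(9 12) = [2, 6, 3, 4, 1, 5, 11, 7, 8, 12, 0, 10, 9]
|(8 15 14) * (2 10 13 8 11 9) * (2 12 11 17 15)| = |(2 10 13 8)(9 12 11)(14 17 15)| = 12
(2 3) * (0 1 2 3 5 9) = (0 1 2 5 9) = [1, 2, 5, 3, 4, 9, 6, 7, 8, 0]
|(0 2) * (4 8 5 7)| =4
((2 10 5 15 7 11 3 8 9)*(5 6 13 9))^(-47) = (2 13 10 9 6)(3 8 5 15 7 11)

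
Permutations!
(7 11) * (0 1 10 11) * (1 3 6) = [3, 10, 2, 6, 4, 5, 1, 0, 8, 9, 11, 7] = (0 3 6 1 10 11 7)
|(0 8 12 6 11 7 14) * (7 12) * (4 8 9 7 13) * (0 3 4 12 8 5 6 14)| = 9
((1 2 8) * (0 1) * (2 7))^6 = (0 1 7 2 8)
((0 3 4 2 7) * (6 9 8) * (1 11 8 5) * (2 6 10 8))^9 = (0 7 2 11 1 5 9 6 4 3)(8 10)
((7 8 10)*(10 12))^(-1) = ((7 8 12 10))^(-1) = (7 10 12 8)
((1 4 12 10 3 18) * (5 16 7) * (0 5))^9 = (0 5 16 7)(1 10)(3 4)(12 18)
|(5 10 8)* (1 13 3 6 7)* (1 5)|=|(1 13 3 6 7 5 10 8)|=8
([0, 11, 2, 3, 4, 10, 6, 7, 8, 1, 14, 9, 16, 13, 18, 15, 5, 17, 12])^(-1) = [0, 9, 2, 3, 4, 16, 6, 7, 8, 11, 5, 1, 18, 13, 10, 15, 12, 17, 14]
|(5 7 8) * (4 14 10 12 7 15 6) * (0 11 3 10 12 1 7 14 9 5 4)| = 12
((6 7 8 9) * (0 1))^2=((0 1)(6 7 8 9))^2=(6 8)(7 9)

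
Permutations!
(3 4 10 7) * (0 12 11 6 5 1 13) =(0 12 11 6 5 1 13)(3 4 10 7) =[12, 13, 2, 4, 10, 1, 5, 3, 8, 9, 7, 6, 11, 0]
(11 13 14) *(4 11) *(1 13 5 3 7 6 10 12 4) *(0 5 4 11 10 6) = [5, 13, 2, 7, 10, 3, 6, 0, 8, 9, 12, 4, 11, 14, 1] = (0 5 3 7)(1 13 14)(4 10 12 11)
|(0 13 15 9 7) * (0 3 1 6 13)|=7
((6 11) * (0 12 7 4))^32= (12)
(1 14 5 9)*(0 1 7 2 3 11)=(0 1 14 5 9 7 2 3 11)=[1, 14, 3, 11, 4, 9, 6, 2, 8, 7, 10, 0, 12, 13, 5]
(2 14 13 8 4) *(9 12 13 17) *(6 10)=(2 14 17 9 12 13 8 4)(6 10)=[0, 1, 14, 3, 2, 5, 10, 7, 4, 12, 6, 11, 13, 8, 17, 15, 16, 9]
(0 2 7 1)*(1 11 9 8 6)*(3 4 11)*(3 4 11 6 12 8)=(0 2 7 4 6 1)(3 11 9)(8 12)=[2, 0, 7, 11, 6, 5, 1, 4, 12, 3, 10, 9, 8]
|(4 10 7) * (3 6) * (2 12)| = |(2 12)(3 6)(4 10 7)| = 6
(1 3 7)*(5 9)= [0, 3, 2, 7, 4, 9, 6, 1, 8, 5]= (1 3 7)(5 9)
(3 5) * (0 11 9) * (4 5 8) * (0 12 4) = (0 11 9 12 4 5 3 8) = [11, 1, 2, 8, 5, 3, 6, 7, 0, 12, 10, 9, 4]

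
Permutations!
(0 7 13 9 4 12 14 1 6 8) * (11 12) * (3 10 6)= (0 7 13 9 4 11 12 14 1 3 10 6 8)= [7, 3, 2, 10, 11, 5, 8, 13, 0, 4, 6, 12, 14, 9, 1]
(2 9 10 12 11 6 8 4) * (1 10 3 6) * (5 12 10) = [0, 5, 9, 6, 2, 12, 8, 7, 4, 3, 10, 1, 11] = (1 5 12 11)(2 9 3 6 8 4)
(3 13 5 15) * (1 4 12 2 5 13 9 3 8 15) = [0, 4, 5, 9, 12, 1, 6, 7, 15, 3, 10, 11, 2, 13, 14, 8] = (1 4 12 2 5)(3 9)(8 15)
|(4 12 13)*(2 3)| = 6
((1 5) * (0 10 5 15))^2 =(0 5 15 10 1)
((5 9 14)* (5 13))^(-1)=(5 13 14 9)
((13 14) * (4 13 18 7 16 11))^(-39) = (4 18 11 14 16 13 7)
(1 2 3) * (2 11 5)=(1 11 5 2 3)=[0, 11, 3, 1, 4, 2, 6, 7, 8, 9, 10, 5]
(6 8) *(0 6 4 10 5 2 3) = (0 6 8 4 10 5 2 3) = [6, 1, 3, 0, 10, 2, 8, 7, 4, 9, 5]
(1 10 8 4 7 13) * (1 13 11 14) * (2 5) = (1 10 8 4 7 11 14)(2 5) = [0, 10, 5, 3, 7, 2, 6, 11, 4, 9, 8, 14, 12, 13, 1]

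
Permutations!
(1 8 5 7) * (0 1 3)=[1, 8, 2, 0, 4, 7, 6, 3, 5]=(0 1 8 5 7 3)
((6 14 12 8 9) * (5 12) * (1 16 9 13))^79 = (1 8 5 6 16 13 12 14 9)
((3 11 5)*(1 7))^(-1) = (1 7)(3 5 11) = ((1 7)(3 11 5))^(-1)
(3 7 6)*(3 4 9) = (3 7 6 4 9) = [0, 1, 2, 7, 9, 5, 4, 6, 8, 3]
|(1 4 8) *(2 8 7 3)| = |(1 4 7 3 2 8)| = 6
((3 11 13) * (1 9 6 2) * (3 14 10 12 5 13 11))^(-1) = ((1 9 6 2)(5 13 14 10 12))^(-1) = (1 2 6 9)(5 12 10 14 13)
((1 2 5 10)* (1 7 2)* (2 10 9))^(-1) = (2 9 5)(7 10)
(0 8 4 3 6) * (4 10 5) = (0 8 10 5 4 3 6) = [8, 1, 2, 6, 3, 4, 0, 7, 10, 9, 5]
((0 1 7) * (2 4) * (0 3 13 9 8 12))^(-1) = (0 12 8 9 13 3 7 1)(2 4)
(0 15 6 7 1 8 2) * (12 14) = (0 15 6 7 1 8 2)(12 14) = [15, 8, 0, 3, 4, 5, 7, 1, 2, 9, 10, 11, 14, 13, 12, 6]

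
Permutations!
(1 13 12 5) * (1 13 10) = (1 10)(5 13 12) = [0, 10, 2, 3, 4, 13, 6, 7, 8, 9, 1, 11, 5, 12]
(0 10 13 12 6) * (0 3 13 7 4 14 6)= (0 10 7 4 14 6 3 13 12)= [10, 1, 2, 13, 14, 5, 3, 4, 8, 9, 7, 11, 0, 12, 6]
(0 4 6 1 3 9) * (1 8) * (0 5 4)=(1 3 9 5 4 6 8)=[0, 3, 2, 9, 6, 4, 8, 7, 1, 5]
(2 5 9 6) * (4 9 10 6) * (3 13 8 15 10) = (2 5 3 13 8 15 10 6)(4 9) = [0, 1, 5, 13, 9, 3, 2, 7, 15, 4, 6, 11, 12, 8, 14, 10]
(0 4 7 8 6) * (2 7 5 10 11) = (0 4 5 10 11 2 7 8 6) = [4, 1, 7, 3, 5, 10, 0, 8, 6, 9, 11, 2]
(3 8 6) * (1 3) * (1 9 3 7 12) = (1 7 12)(3 8 6 9) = [0, 7, 2, 8, 4, 5, 9, 12, 6, 3, 10, 11, 1]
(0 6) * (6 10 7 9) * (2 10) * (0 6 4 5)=(0 2 10 7 9 4 5)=[2, 1, 10, 3, 5, 0, 6, 9, 8, 4, 7]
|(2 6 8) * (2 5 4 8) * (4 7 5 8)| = |(8)(2 6)(5 7)| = 2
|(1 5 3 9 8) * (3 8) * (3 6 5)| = 6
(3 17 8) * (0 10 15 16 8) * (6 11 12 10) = (0 6 11 12 10 15 16 8 3 17) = [6, 1, 2, 17, 4, 5, 11, 7, 3, 9, 15, 12, 10, 13, 14, 16, 8, 0]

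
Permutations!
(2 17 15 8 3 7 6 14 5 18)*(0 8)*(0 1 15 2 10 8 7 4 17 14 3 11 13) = (0 7 6 3 4 17 2 14 5 18 10 8 11 13)(1 15) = [7, 15, 14, 4, 17, 18, 3, 6, 11, 9, 8, 13, 12, 0, 5, 1, 16, 2, 10]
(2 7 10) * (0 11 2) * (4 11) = (0 4 11 2 7 10) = [4, 1, 7, 3, 11, 5, 6, 10, 8, 9, 0, 2]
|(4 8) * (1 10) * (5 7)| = 2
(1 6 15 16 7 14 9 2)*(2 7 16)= [0, 6, 1, 3, 4, 5, 15, 14, 8, 7, 10, 11, 12, 13, 9, 2, 16]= (16)(1 6 15 2)(7 14 9)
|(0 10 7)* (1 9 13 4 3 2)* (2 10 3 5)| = 12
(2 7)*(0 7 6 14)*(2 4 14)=(0 7 4 14)(2 6)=[7, 1, 6, 3, 14, 5, 2, 4, 8, 9, 10, 11, 12, 13, 0]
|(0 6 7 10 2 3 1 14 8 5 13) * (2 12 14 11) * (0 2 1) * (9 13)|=12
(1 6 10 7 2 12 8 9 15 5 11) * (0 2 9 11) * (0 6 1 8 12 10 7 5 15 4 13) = (15)(0 2 10 5 6 7 9 4 13)(8 11) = [2, 1, 10, 3, 13, 6, 7, 9, 11, 4, 5, 8, 12, 0, 14, 15]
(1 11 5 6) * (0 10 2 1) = (0 10 2 1 11 5 6) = [10, 11, 1, 3, 4, 6, 0, 7, 8, 9, 2, 5]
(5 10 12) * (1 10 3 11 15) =[0, 10, 2, 11, 4, 3, 6, 7, 8, 9, 12, 15, 5, 13, 14, 1] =(1 10 12 5 3 11 15)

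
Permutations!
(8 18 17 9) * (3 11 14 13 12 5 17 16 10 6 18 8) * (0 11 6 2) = [11, 1, 0, 6, 4, 17, 18, 7, 8, 3, 2, 14, 5, 12, 13, 15, 10, 9, 16] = (0 11 14 13 12 5 17 9 3 6 18 16 10 2)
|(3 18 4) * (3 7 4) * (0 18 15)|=4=|(0 18 3 15)(4 7)|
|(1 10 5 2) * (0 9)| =4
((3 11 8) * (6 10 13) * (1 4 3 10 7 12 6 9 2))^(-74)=(1 9 10 11 4 2 13 8 3)(6 7 12)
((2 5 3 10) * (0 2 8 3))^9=(10)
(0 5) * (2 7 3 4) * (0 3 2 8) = (0 5 3 4 8)(2 7) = [5, 1, 7, 4, 8, 3, 6, 2, 0]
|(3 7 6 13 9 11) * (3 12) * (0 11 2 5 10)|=|(0 11 12 3 7 6 13 9 2 5 10)|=11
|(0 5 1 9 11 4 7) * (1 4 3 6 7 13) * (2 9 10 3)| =9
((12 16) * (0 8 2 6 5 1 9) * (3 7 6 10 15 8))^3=((0 3 7 6 5 1 9)(2 10 15 8)(12 16))^3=(0 6 9 7 1 3 5)(2 8 15 10)(12 16)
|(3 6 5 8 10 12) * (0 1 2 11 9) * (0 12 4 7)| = |(0 1 2 11 9 12 3 6 5 8 10 4 7)| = 13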